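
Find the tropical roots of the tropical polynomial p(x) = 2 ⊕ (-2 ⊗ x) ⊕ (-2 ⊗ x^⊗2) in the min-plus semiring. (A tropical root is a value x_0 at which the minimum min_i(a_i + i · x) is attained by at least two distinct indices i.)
Roots: {0, 4}

Each tropical root is a break point of the lower envelope of the lines y = a_i + i · x (there are 3 lines, with slopes 0, 1, ..., 2). Only the lines that attain the minimum somewhere contribute to roots; other lines are dominated. Here the surviving (envelope) indices are i = 2, i = 1, i = 0.
Intersections between consecutive envelope lines give the roots: for adjacent envelope indices i < j the intersection is x = (a_i − a_j) / (j − i). Reading off the sorted break points: {0, 4}.
Verification: at each break x_0, at least two indices attain the minimum of min_i(a_i + i · x_0).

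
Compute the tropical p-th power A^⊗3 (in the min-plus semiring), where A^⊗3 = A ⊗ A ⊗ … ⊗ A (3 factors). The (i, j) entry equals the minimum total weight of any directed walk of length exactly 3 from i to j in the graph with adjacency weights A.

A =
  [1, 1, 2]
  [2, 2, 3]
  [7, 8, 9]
A^⊗3 =
  [3, 3, 4]
  [4, 4, 5]
  [9, 9, 10]

Each entry (A^⊗3)_ij equals the minimum over all length-3 walks i = v_0 → v_1 → … → v_3 = j of Σ_t A[v_t][v_{t+1}]. For example, for (i, j) = (0, 2) we minimise over 9 possible intermediate vertex sequences; the minimum is 4, attained along the walk 0 → 0 → 0 → 2.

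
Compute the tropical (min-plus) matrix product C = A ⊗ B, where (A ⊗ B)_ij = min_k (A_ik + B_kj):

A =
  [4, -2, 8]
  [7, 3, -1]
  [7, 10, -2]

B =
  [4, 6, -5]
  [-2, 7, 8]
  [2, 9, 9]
A ⊗ B =
  [-4, 5, -1]
  [1, 8, 2]
  [0, 7, 2]

Apply the min-plus product entry-by-entry:
  C[0][0] = min over k of (A[0][0] + B[0][0] = 4 + 4 = 8, A[0][1] + B[1][0] = -2 + -2 = -4, A[0][2] + B[2][0] = 8 + 2 = 10) = -4 (attained at k = 1)
  C[0][1] = min over k of (A[0][0] + B[0][1] = 4 + 6 = 10, A[0][1] + B[1][1] = -2 + 7 = 5, A[0][2] + B[2][1] = 8 + 9 = 17) = 5 (attained at k = 1)
  C[0][2] = min over k of (A[0][0] + B[0][2] = 4 + -5 = -1, A[0][1] + B[1][2] = -2 + 8 = 6, A[0][2] + B[2][2] = 8 + 9 = 17) = -1 (attained at k = 0)
  C[1][0] = min over k of (A[1][0] + B[0][0] = 7 + 4 = 11, A[1][1] + B[1][0] = 3 + -2 = 1, A[1][2] + B[2][0] = -1 + 2 = 1) = 1 (attained at k = 1)
  C[1][1] = min over k of (A[1][0] + B[0][1] = 7 + 6 = 13, A[1][1] + B[1][1] = 3 + 7 = 10, A[1][2] + B[2][1] = -1 + 9 = 8) = 8 (attained at k = 2)
  C[1][2] = min over k of (A[1][0] + B[0][2] = 7 + -5 = 2, A[1][1] + B[1][2] = 3 + 8 = 11, A[1][2] + B[2][2] = -1 + 9 = 8) = 2 (attained at k = 0)
  C[2][0] = min over k of (A[2][0] + B[0][0] = 7 + 4 = 11, A[2][1] + B[1][0] = 10 + -2 = 8, A[2][2] + B[2][0] = -2 + 2 = 0) = 0 (attained at k = 2)
  C[2][1] = min over k of (A[2][0] + B[0][1] = 7 + 6 = 13, A[2][1] + B[1][1] = 10 + 7 = 17, A[2][2] + B[2][1] = -2 + 9 = 7) = 7 (attained at k = 2)
  C[2][2] = min over k of (A[2][0] + B[0][2] = 7 + -5 = 2, A[2][1] + B[1][2] = 10 + 8 = 18, A[2][2] + B[2][2] = -2 + 9 = 7) = 2 (attained at k = 0)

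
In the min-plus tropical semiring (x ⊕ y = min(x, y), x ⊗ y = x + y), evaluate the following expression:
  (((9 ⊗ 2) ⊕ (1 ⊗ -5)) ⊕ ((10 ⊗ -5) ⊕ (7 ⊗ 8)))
(((9 ⊗ 2) ⊕ (1 ⊗ -5)) ⊕ ((10 ⊗ -5) ⊕ (7 ⊗ 8))) = -4

Expand innermost to outermost. Recall ⊕ takes the minimum of its arguments and ⊗ takes their sum. Working out the expression (((9 ⊗ 2) ⊕ (1 ⊗ -5)) ⊕ ((10 ⊗ -5) ⊕ (7 ⊗ 8))) gives -4.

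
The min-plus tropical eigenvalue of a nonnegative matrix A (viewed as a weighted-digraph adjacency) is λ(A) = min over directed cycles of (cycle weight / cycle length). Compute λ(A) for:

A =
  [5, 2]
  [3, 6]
λ(A) = 5/2

Enumerate directed cycles and compute their means (weight / length). Sample:
  cycle 0 → 0: weight = 5, length = 1, mean = 5/1 ≈ 5.000
  cycle 1 → 1: weight = 6, length = 1, mean = 6/1 ≈ 6.000
  cycle 0 → 1 → 0: weight = 5, length = 2, mean = 5/2 ≈ 2.500
  cycle 1 → 0 → 1: weight = 5, length = 2, mean = 5/2 ≈ 2.500
Minimum mean = 2.500, attained e.g. along the cycle 0 → 1 → 0 with weight 5 and length 2. So λ(A) = 5/2 = 5/2.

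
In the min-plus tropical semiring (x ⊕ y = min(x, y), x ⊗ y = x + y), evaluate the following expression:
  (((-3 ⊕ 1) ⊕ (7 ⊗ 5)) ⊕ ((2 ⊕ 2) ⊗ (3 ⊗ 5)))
(((-3 ⊕ 1) ⊕ (7 ⊗ 5)) ⊕ ((2 ⊕ 2) ⊗ (3 ⊗ 5))) = -3

Expand innermost to outermost. Recall ⊕ takes the minimum of its arguments and ⊗ takes their sum. Working out the expression (((-3 ⊕ 1) ⊕ (7 ⊗ 5)) ⊕ ((2 ⊕ 2) ⊗ (3 ⊗ 5))) gives -3.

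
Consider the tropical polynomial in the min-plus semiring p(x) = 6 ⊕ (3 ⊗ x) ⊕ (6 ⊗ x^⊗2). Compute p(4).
p(4) = 6

A tropical monomial a ⊗ x^⊗i evaluates to a + i · x. Evaluating each term at x = 4:
  Term 0 contributes 6 + 0 · 4 = 6
  Term 1 contributes 3 + 1 · 4 = 7
  Term 2 contributes 6 + 2 · 4 = 14
p(4) = ⊕ of these = min[6, 7, 14] = 6.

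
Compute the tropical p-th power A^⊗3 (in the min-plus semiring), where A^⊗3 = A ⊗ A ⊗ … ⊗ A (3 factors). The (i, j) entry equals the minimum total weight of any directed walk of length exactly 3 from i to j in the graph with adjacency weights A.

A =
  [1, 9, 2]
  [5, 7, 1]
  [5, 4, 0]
A^⊗3 =
  [3, 6, 2]
  [6, 5, 1]
  [5, 4, 0]

Each entry (A^⊗3)_ij equals the minimum over all length-3 walks i = v_0 → v_1 → … → v_3 = j of Σ_t A[v_t][v_{t+1}]. For example, for (i, j) = (0, 2) we minimise over 9 possible intermediate vertex sequences; the minimum is 2, attained along the walk 0 → 2 → 2 → 2.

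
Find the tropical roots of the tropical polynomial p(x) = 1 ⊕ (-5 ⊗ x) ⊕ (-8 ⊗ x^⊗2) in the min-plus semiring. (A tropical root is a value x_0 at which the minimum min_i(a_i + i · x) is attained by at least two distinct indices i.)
Roots: {3, 6}

Each tropical root is a break point of the lower envelope of the lines y = a_i + i · x (there are 3 lines, with slopes 0, 1, ..., 2). Only the lines that attain the minimum somewhere contribute to roots; other lines are dominated. Here the surviving (envelope) indices are i = 2, i = 1, i = 0.
Intersections between consecutive envelope lines give the roots: for adjacent envelope indices i < j the intersection is x = (a_i − a_j) / (j − i). Reading off the sorted break points: {3, 6}.
Verification: at each break x_0, at least two indices attain the minimum of min_i(a_i + i · x_0).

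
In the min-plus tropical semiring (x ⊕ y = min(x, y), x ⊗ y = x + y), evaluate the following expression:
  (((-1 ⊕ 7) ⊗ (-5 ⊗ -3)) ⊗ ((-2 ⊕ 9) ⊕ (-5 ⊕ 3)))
(((-1 ⊕ 7) ⊗ (-5 ⊗ -3)) ⊗ ((-2 ⊕ 9) ⊕ (-5 ⊕ 3))) = -14

Expand innermost to outermost. Recall ⊕ takes the minimum of its arguments and ⊗ takes their sum. Working out the expression (((-1 ⊕ 7) ⊗ (-5 ⊗ -3)) ⊗ ((-2 ⊕ 9) ⊕ (-5 ⊕ 3))) gives -14.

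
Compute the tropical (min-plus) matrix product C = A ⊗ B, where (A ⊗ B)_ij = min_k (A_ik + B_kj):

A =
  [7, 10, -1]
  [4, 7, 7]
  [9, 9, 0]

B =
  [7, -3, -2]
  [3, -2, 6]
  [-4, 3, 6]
A ⊗ B =
  [-5, 2, 5]
  [3, 1, 2]
  [-4, 3, 6]

Apply the min-plus product entry-by-entry:
  C[0][0] = min over k of (A[0][0] + B[0][0] = 7 + 7 = 14, A[0][1] + B[1][0] = 10 + 3 = 13, A[0][2] + B[2][0] = -1 + -4 = -5) = -5 (attained at k = 2)
  C[0][1] = min over k of (A[0][0] + B[0][1] = 7 + -3 = 4, A[0][1] + B[1][1] = 10 + -2 = 8, A[0][2] + B[2][1] = -1 + 3 = 2) = 2 (attained at k = 2)
  C[0][2] = min over k of (A[0][0] + B[0][2] = 7 + -2 = 5, A[0][1] + B[1][2] = 10 + 6 = 16, A[0][2] + B[2][2] = -1 + 6 = 5) = 5 (attained at k = 0)
  C[1][0] = min over k of (A[1][0] + B[0][0] = 4 + 7 = 11, A[1][1] + B[1][0] = 7 + 3 = 10, A[1][2] + B[2][0] = 7 + -4 = 3) = 3 (attained at k = 2)
  C[1][1] = min over k of (A[1][0] + B[0][1] = 4 + -3 = 1, A[1][1] + B[1][1] = 7 + -2 = 5, A[1][2] + B[2][1] = 7 + 3 = 10) = 1 (attained at k = 0)
  C[1][2] = min over k of (A[1][0] + B[0][2] = 4 + -2 = 2, A[1][1] + B[1][2] = 7 + 6 = 13, A[1][2] + B[2][2] = 7 + 6 = 13) = 2 (attained at k = 0)
  C[2][0] = min over k of (A[2][0] + B[0][0] = 9 + 7 = 16, A[2][1] + B[1][0] = 9 + 3 = 12, A[2][2] + B[2][0] = 0 + -4 = -4) = -4 (attained at k = 2)
  C[2][1] = min over k of (A[2][0] + B[0][1] = 9 + -3 = 6, A[2][1] + B[1][1] = 9 + -2 = 7, A[2][2] + B[2][1] = 0 + 3 = 3) = 3 (attained at k = 2)
  C[2][2] = min over k of (A[2][0] + B[0][2] = 9 + -2 = 7, A[2][1] + B[1][2] = 9 + 6 = 15, A[2][2] + B[2][2] = 0 + 6 = 6) = 6 (attained at k = 2)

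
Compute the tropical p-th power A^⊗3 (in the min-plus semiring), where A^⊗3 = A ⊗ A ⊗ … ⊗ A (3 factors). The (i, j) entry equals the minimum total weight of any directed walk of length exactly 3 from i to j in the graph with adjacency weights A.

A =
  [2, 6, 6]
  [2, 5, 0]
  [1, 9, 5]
A^⊗3 =
  [6, 10, 8]
  [3, 7, 7]
  [5, 9, 7]

Each entry (A^⊗3)_ij equals the minimum over all length-3 walks i = v_0 → v_1 → … → v_3 = j of Σ_t A[v_t][v_{t+1}]. For example, for (i, j) = (0, 2) we minimise over 9 possible intermediate vertex sequences; the minimum is 8, attained along the walk 0 → 0 → 1 → 2.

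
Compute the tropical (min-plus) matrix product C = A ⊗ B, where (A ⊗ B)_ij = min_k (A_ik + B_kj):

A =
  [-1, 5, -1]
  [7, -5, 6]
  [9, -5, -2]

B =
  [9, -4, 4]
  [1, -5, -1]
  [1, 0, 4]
A ⊗ B =
  [0, -5, 3]
  [-4, -10, -6]
  [-4, -10, -6]

Apply the min-plus product entry-by-entry:
  C[0][0] = min over k of (A[0][0] + B[0][0] = -1 + 9 = 8, A[0][1] + B[1][0] = 5 + 1 = 6, A[0][2] + B[2][0] = -1 + 1 = 0) = 0 (attained at k = 2)
  C[0][1] = min over k of (A[0][0] + B[0][1] = -1 + -4 = -5, A[0][1] + B[1][1] = 5 + -5 = 0, A[0][2] + B[2][1] = -1 + 0 = -1) = -5 (attained at k = 0)
  C[0][2] = min over k of (A[0][0] + B[0][2] = -1 + 4 = 3, A[0][1] + B[1][2] = 5 + -1 = 4, A[0][2] + B[2][2] = -1 + 4 = 3) = 3 (attained at k = 0)
  C[1][0] = min over k of (A[1][0] + B[0][0] = 7 + 9 = 16, A[1][1] + B[1][0] = -5 + 1 = -4, A[1][2] + B[2][0] = 6 + 1 = 7) = -4 (attained at k = 1)
  C[1][1] = min over k of (A[1][0] + B[0][1] = 7 + -4 = 3, A[1][1] + B[1][1] = -5 + -5 = -10, A[1][2] + B[2][1] = 6 + 0 = 6) = -10 (attained at k = 1)
  C[1][2] = min over k of (A[1][0] + B[0][2] = 7 + 4 = 11, A[1][1] + B[1][2] = -5 + -1 = -6, A[1][2] + B[2][2] = 6 + 4 = 10) = -6 (attained at k = 1)
  C[2][0] = min over k of (A[2][0] + B[0][0] = 9 + 9 = 18, A[2][1] + B[1][0] = -5 + 1 = -4, A[2][2] + B[2][0] = -2 + 1 = -1) = -4 (attained at k = 1)
  C[2][1] = min over k of (A[2][0] + B[0][1] = 9 + -4 = 5, A[2][1] + B[1][1] = -5 + -5 = -10, A[2][2] + B[2][1] = -2 + 0 = -2) = -10 (attained at k = 1)
  C[2][2] = min over k of (A[2][0] + B[0][2] = 9 + 4 = 13, A[2][1] + B[1][2] = -5 + -1 = -6, A[2][2] + B[2][2] = -2 + 4 = 2) = -6 (attained at k = 1)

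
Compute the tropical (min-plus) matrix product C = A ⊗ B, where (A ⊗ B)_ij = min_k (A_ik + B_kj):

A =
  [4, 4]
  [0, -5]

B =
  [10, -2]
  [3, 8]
A ⊗ B =
  [7, 2]
  [-2, -2]

Apply the min-plus product entry-by-entry:
  C[0][0] = min over k of (A[0][0] + B[0][0] = 4 + 10 = 14, A[0][1] + B[1][0] = 4 + 3 = 7) = 7 (attained at k = 1)
  C[0][1] = min over k of (A[0][0] + B[0][1] = 4 + -2 = 2, A[0][1] + B[1][1] = 4 + 8 = 12) = 2 (attained at k = 0)
  C[1][0] = min over k of (A[1][0] + B[0][0] = 0 + 10 = 10, A[1][1] + B[1][0] = -5 + 3 = -2) = -2 (attained at k = 1)
  C[1][1] = min over k of (A[1][0] + B[0][1] = 0 + -2 = -2, A[1][1] + B[1][1] = -5 + 8 = 3) = -2 (attained at k = 0)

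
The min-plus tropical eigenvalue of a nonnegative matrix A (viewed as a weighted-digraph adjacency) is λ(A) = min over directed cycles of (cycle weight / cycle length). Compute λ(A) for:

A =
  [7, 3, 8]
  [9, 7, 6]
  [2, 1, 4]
λ(A) = 7/2

Enumerate directed cycles and compute their means (weight / length). Sample:
  cycle 0 → 0: weight = 7, length = 1, mean = 7/1 ≈ 7.000
  cycle 1 → 1: weight = 7, length = 1, mean = 7/1 ≈ 7.000
  cycle 2 → 2: weight = 4, length = 1, mean = 4/1 ≈ 4.000
  cycle 0 → 1 → 0: weight = 12, length = 2, mean = 12/2 ≈ 6.000
  cycle 0 → 2 → 0: weight = 10, length = 2, mean = 10/2 ≈ 5.000
  cycle 1 → 0 → 1: weight = 12, length = 2, mean = 12/2 ≈ 6.000
Minimum mean = 3.500, attained e.g. along the cycle 1 → 2 → 1 with weight 7 and length 2. So λ(A) = 7/2 = 7/2.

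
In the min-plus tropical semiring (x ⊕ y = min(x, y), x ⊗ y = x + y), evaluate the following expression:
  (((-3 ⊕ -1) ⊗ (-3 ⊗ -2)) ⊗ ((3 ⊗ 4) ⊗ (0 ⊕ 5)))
(((-3 ⊕ -1) ⊗ (-3 ⊗ -2)) ⊗ ((3 ⊗ 4) ⊗ (0 ⊕ 5))) = -1

Expand innermost to outermost. Recall ⊕ takes the minimum of its arguments and ⊗ takes their sum. Working out the expression (((-3 ⊕ -1) ⊗ (-3 ⊗ -2)) ⊗ ((3 ⊗ 4) ⊗ (0 ⊕ 5))) gives -1.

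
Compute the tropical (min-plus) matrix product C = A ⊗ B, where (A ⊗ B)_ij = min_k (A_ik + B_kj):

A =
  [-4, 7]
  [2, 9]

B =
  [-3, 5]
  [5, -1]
A ⊗ B =
  [-7, 1]
  [-1, 7]

Apply the min-plus product entry-by-entry:
  C[0][0] = min over k of (A[0][0] + B[0][0] = -4 + -3 = -7, A[0][1] + B[1][0] = 7 + 5 = 12) = -7 (attained at k = 0)
  C[0][1] = min over k of (A[0][0] + B[0][1] = -4 + 5 = 1, A[0][1] + B[1][1] = 7 + -1 = 6) = 1 (attained at k = 0)
  C[1][0] = min over k of (A[1][0] + B[0][0] = 2 + -3 = -1, A[1][1] + B[1][0] = 9 + 5 = 14) = -1 (attained at k = 0)
  C[1][1] = min over k of (A[1][0] + B[0][1] = 2 + 5 = 7, A[1][1] + B[1][1] = 9 + -1 = 8) = 7 (attained at k = 0)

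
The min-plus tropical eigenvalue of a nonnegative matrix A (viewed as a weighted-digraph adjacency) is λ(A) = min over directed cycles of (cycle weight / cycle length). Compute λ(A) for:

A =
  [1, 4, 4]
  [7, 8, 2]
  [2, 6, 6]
λ(A) = 1

Enumerate directed cycles and compute their means (weight / length). Sample:
  cycle 0 → 0: weight = 1, length = 1, mean = 1/1 ≈ 1.000
  cycle 1 → 1: weight = 8, length = 1, mean = 8/1 ≈ 8.000
  cycle 2 → 2: weight = 6, length = 1, mean = 6/1 ≈ 6.000
  cycle 0 → 1 → 0: weight = 11, length = 2, mean = 11/2 ≈ 5.500
  cycle 0 → 2 → 0: weight = 6, length = 2, mean = 6/2 ≈ 3.000
  cycle 1 → 0 → 1: weight = 11, length = 2, mean = 11/2 ≈ 5.500
Minimum mean = 1.000, attained e.g. along the cycle 0 → 0 with weight 1 and length 1. So λ(A) = 1/1 = 1.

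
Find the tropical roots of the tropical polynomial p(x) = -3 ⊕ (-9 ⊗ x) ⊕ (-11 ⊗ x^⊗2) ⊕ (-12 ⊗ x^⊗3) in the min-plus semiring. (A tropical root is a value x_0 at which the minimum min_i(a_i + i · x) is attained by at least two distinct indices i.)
Roots: {1, 2, 6}

Each tropical root is a break point of the lower envelope of the lines y = a_i + i · x (there are 4 lines, with slopes 0, 1, ..., 3). Only the lines that attain the minimum somewhere contribute to roots; other lines are dominated. Here the surviving (envelope) indices are i = 3, i = 2, i = 1, i = 0.
Intersections between consecutive envelope lines give the roots: for adjacent envelope indices i < j the intersection is x = (a_i − a_j) / (j − i). Reading off the sorted break points: {1, 2, 6}.
Verification: at each break x_0, at least two indices attain the minimum of min_i(a_i + i · x_0).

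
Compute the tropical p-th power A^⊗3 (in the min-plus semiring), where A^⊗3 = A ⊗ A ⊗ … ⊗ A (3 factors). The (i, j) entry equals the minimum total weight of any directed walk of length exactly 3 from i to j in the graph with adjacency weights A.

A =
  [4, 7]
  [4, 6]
A^⊗3 =
  [12, 15]
  [12, 15]

Each entry (A^⊗3)_ij equals the minimum over all length-3 walks i = v_0 → v_1 → … → v_3 = j of Σ_t A[v_t][v_{t+1}]. For example, for (i, j) = (0, 1) we minimise over 4 possible intermediate vertex sequences; the minimum is 15, attained along the walk 0 → 0 → 0 → 1.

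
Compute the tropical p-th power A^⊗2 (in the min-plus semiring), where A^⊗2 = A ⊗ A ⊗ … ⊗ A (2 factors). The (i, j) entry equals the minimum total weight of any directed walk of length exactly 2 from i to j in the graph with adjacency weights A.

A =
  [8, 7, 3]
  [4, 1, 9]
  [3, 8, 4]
A^⊗2 =
  [6, 8, 7]
  [5, 2, 7]
  [7, 9, 6]

Each entry (A^⊗2)_ij equals the minimum over all length-2 walks i = v_0 → v_1 → … → v_2 = j of Σ_t A[v_t][v_{t+1}]. For example, for (i, j) = (0, 2) we minimise over 3 possible intermediate vertex sequences; the minimum is 7, attained along the walk 0 → 2 → 2.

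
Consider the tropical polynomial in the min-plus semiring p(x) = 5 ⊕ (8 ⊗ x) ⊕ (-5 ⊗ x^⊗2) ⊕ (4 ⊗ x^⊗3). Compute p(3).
p(3) = 1

A tropical monomial a ⊗ x^⊗i evaluates to a + i · x. Evaluating each term at x = 3:
  Term 0 contributes 5 + 0 · 3 = 5
  Term 1 contributes 8 + 1 · 3 = 11
  Term 2 contributes -5 + 2 · 3 = 1
  Term 3 contributes 4 + 3 · 3 = 13
p(3) = ⊕ of these = min[5, 11, 1, 13] = 1.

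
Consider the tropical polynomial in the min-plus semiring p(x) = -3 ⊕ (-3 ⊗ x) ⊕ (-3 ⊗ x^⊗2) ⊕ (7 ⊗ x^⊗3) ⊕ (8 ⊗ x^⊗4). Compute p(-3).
p(-3) = -9

A tropical monomial a ⊗ x^⊗i evaluates to a + i · x. Evaluating each term at x = -3:
  Term 0 contributes -3 + 0 · -3 = -3
  Term 1 contributes -3 + 1 · -3 = -6
  Term 2 contributes -3 + 2 · -3 = -9
  Term 3 contributes 7 + 3 · -3 = -2
  Term 4 contributes 8 + 4 · -3 = -4
p(-3) = ⊕ of these = min[-3, -6, -9, -2, -4] = -9.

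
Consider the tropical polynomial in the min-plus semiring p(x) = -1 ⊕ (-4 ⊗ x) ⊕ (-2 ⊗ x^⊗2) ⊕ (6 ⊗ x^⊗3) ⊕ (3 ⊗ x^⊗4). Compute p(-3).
p(-3) = -9

A tropical monomial a ⊗ x^⊗i evaluates to a + i · x. Evaluating each term at x = -3:
  Term 0 contributes -1 + 0 · -3 = -1
  Term 1 contributes -4 + 1 · -3 = -7
  Term 2 contributes -2 + 2 · -3 = -8
  Term 3 contributes 6 + 3 · -3 = -3
  Term 4 contributes 3 + 4 · -3 = -9
p(-3) = ⊕ of these = min[-1, -7, -8, -3, -9] = -9.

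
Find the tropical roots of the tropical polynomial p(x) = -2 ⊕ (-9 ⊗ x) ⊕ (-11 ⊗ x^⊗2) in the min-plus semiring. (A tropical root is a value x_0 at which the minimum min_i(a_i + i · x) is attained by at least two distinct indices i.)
Roots: {2, 7}

Each tropical root is a break point of the lower envelope of the lines y = a_i + i · x (there are 3 lines, with slopes 0, 1, ..., 2). Only the lines that attain the minimum somewhere contribute to roots; other lines are dominated. Here the surviving (envelope) indices are i = 2, i = 1, i = 0.
Intersections between consecutive envelope lines give the roots: for adjacent envelope indices i < j the intersection is x = (a_i − a_j) / (j − i). Reading off the sorted break points: {2, 7}.
Verification: at each break x_0, at least two indices attain the minimum of min_i(a_i + i · x_0).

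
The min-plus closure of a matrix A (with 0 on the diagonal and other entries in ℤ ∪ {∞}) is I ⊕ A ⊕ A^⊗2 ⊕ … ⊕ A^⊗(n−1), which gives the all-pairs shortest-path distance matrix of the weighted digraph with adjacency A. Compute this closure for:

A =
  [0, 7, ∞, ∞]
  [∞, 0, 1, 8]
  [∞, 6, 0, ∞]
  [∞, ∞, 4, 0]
Closure =
  [0, 7, 8, 15]
  [∞, 0, 1, 8]
  [∞, 6, 0, 14]
  [∞, 10, 4, 0]

This is the Floyd-Warshall all-pairs shortest-path computation. For each intermediate vertex k = 0, 1, …, 3, update dist[i][j] ← min(dist[i][j], dist[i][k] + dist[k][j]). The final matrix gives, for each (i, j), the minimum total weight of any directed path from i to j (possibly empty when i = j).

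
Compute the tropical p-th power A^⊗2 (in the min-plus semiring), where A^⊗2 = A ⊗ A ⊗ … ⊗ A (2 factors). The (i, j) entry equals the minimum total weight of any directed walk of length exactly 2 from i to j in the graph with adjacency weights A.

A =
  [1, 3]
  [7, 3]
A^⊗2 =
  [2, 4]
  [8, 6]

Each entry (A^⊗2)_ij equals the minimum over all length-2 walks i = v_0 → v_1 → … → v_2 = j of Σ_t A[v_t][v_{t+1}]. For example, for (i, j) = (0, 1) we minimise over 2 possible intermediate vertex sequences; the minimum is 4, attained along the walk 0 → 0 → 1.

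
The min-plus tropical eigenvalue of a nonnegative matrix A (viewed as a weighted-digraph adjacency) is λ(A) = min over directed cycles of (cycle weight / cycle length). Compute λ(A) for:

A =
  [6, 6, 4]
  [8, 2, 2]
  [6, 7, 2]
λ(A) = 2

Enumerate directed cycles and compute their means (weight / length). Sample:
  cycle 0 → 0: weight = 6, length = 1, mean = 6/1 ≈ 6.000
  cycle 1 → 1: weight = 2, length = 1, mean = 2/1 ≈ 2.000
  cycle 2 → 2: weight = 2, length = 1, mean = 2/1 ≈ 2.000
  cycle 0 → 1 → 0: weight = 14, length = 2, mean = 14/2 ≈ 7.000
  cycle 0 → 2 → 0: weight = 10, length = 2, mean = 10/2 ≈ 5.000
  cycle 1 → 0 → 1: weight = 14, length = 2, mean = 14/2 ≈ 7.000
Minimum mean = 2.000, attained e.g. along the cycle 1 → 1 with weight 2 and length 1. So λ(A) = 2/1 = 2.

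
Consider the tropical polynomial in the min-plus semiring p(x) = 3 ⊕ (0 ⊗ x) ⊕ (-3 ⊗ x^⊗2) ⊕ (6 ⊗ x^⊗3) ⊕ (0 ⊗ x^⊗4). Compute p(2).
p(2) = 1

A tropical monomial a ⊗ x^⊗i evaluates to a + i · x. Evaluating each term at x = 2:
  Term 0 contributes 3 + 0 · 2 = 3
  Term 1 contributes 0 + 1 · 2 = 2
  Term 2 contributes -3 + 2 · 2 = 1
  Term 3 contributes 6 + 3 · 2 = 12
  Term 4 contributes 0 + 4 · 2 = 8
p(2) = ⊕ of these = min[3, 2, 1, 12, 8] = 1.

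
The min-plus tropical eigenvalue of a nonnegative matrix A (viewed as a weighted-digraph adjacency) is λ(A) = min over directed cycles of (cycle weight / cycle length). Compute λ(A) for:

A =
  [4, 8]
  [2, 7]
λ(A) = 4

Enumerate directed cycles and compute their means (weight / length). Sample:
  cycle 0 → 0: weight = 4, length = 1, mean = 4/1 ≈ 4.000
  cycle 1 → 1: weight = 7, length = 1, mean = 7/1 ≈ 7.000
  cycle 0 → 1 → 0: weight = 10, length = 2, mean = 10/2 ≈ 5.000
  cycle 1 → 0 → 1: weight = 10, length = 2, mean = 10/2 ≈ 5.000
Minimum mean = 4.000, attained e.g. along the cycle 0 → 0 with weight 4 and length 1. So λ(A) = 4/1 = 4.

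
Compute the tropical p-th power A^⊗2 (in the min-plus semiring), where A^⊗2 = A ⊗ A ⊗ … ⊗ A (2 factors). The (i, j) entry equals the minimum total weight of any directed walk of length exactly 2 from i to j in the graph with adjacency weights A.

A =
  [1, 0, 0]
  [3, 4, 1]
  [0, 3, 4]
A^⊗2 =
  [0, 1, 1]
  [1, 3, 3]
  [1, 0, 0]

Each entry (A^⊗2)_ij equals the minimum over all length-2 walks i = v_0 → v_1 → … → v_2 = j of Σ_t A[v_t][v_{t+1}]. For example, for (i, j) = (0, 2) we minimise over 3 possible intermediate vertex sequences; the minimum is 1, attained along the walk 0 → 0 → 2.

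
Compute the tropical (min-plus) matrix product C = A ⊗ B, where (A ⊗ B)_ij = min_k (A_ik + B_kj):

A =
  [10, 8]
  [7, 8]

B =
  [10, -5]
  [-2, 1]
A ⊗ B =
  [6, 5]
  [6, 2]

Apply the min-plus product entry-by-entry:
  C[0][0] = min over k of (A[0][0] + B[0][0] = 10 + 10 = 20, A[0][1] + B[1][0] = 8 + -2 = 6) = 6 (attained at k = 1)
  C[0][1] = min over k of (A[0][0] + B[0][1] = 10 + -5 = 5, A[0][1] + B[1][1] = 8 + 1 = 9) = 5 (attained at k = 0)
  C[1][0] = min over k of (A[1][0] + B[0][0] = 7 + 10 = 17, A[1][1] + B[1][0] = 8 + -2 = 6) = 6 (attained at k = 1)
  C[1][1] = min over k of (A[1][0] + B[0][1] = 7 + -5 = 2, A[1][1] + B[1][1] = 8 + 1 = 9) = 2 (attained at k = 0)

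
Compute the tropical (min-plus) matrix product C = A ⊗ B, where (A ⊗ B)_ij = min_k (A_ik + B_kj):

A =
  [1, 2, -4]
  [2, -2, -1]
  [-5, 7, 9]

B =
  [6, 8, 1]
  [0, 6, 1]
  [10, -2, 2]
A ⊗ B =
  [2, -6, -2]
  [-2, -3, -1]
  [1, 3, -4]

Apply the min-plus product entry-by-entry:
  C[0][0] = min over k of (A[0][0] + B[0][0] = 1 + 6 = 7, A[0][1] + B[1][0] = 2 + 0 = 2, A[0][2] + B[2][0] = -4 + 10 = 6) = 2 (attained at k = 1)
  C[0][1] = min over k of (A[0][0] + B[0][1] = 1 + 8 = 9, A[0][1] + B[1][1] = 2 + 6 = 8, A[0][2] + B[2][1] = -4 + -2 = -6) = -6 (attained at k = 2)
  C[0][2] = min over k of (A[0][0] + B[0][2] = 1 + 1 = 2, A[0][1] + B[1][2] = 2 + 1 = 3, A[0][2] + B[2][2] = -4 + 2 = -2) = -2 (attained at k = 2)
  C[1][0] = min over k of (A[1][0] + B[0][0] = 2 + 6 = 8, A[1][1] + B[1][0] = -2 + 0 = -2, A[1][2] + B[2][0] = -1 + 10 = 9) = -2 (attained at k = 1)
  C[1][1] = min over k of (A[1][0] + B[0][1] = 2 + 8 = 10, A[1][1] + B[1][1] = -2 + 6 = 4, A[1][2] + B[2][1] = -1 + -2 = -3) = -3 (attained at k = 2)
  C[1][2] = min over k of (A[1][0] + B[0][2] = 2 + 1 = 3, A[1][1] + B[1][2] = -2 + 1 = -1, A[1][2] + B[2][2] = -1 + 2 = 1) = -1 (attained at k = 1)
  C[2][0] = min over k of (A[2][0] + B[0][0] = -5 + 6 = 1, A[2][1] + B[1][0] = 7 + 0 = 7, A[2][2] + B[2][0] = 9 + 10 = 19) = 1 (attained at k = 0)
  C[2][1] = min over k of (A[2][0] + B[0][1] = -5 + 8 = 3, A[2][1] + B[1][1] = 7 + 6 = 13, A[2][2] + B[2][1] = 9 + -2 = 7) = 3 (attained at k = 0)
  C[2][2] = min over k of (A[2][0] + B[0][2] = -5 + 1 = -4, A[2][1] + B[1][2] = 7 + 1 = 8, A[2][2] + B[2][2] = 9 + 2 = 11) = -4 (attained at k = 0)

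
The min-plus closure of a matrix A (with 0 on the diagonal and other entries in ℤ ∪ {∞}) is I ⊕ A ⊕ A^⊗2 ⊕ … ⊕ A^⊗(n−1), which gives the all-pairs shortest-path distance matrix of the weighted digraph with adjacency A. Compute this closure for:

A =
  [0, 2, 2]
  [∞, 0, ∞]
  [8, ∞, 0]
Closure =
  [0, 2, 2]
  [∞, 0, ∞]
  [8, 10, 0]

This is the Floyd-Warshall all-pairs shortest-path computation. For each intermediate vertex k = 0, 1, …, 2, update dist[i][j] ← min(dist[i][j], dist[i][k] + dist[k][j]). The final matrix gives, for each (i, j), the minimum total weight of any directed path from i to j (possibly empty when i = j).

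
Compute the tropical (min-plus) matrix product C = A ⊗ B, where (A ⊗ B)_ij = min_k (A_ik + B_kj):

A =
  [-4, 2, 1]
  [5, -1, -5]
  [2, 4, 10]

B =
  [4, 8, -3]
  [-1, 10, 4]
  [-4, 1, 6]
A ⊗ B =
  [-3, 2, -7]
  [-9, -4, 1]
  [3, 10, -1]

Apply the min-plus product entry-by-entry:
  C[0][0] = min over k of (A[0][0] + B[0][0] = -4 + 4 = 0, A[0][1] + B[1][0] = 2 + -1 = 1, A[0][2] + B[2][0] = 1 + -4 = -3) = -3 (attained at k = 2)
  C[0][1] = min over k of (A[0][0] + B[0][1] = -4 + 8 = 4, A[0][1] + B[1][1] = 2 + 10 = 12, A[0][2] + B[2][1] = 1 + 1 = 2) = 2 (attained at k = 2)
  C[0][2] = min over k of (A[0][0] + B[0][2] = -4 + -3 = -7, A[0][1] + B[1][2] = 2 + 4 = 6, A[0][2] + B[2][2] = 1 + 6 = 7) = -7 (attained at k = 0)
  C[1][0] = min over k of (A[1][0] + B[0][0] = 5 + 4 = 9, A[1][1] + B[1][0] = -1 + -1 = -2, A[1][2] + B[2][0] = -5 + -4 = -9) = -9 (attained at k = 2)
  C[1][1] = min over k of (A[1][0] + B[0][1] = 5 + 8 = 13, A[1][1] + B[1][1] = -1 + 10 = 9, A[1][2] + B[2][1] = -5 + 1 = -4) = -4 (attained at k = 2)
  C[1][2] = min over k of (A[1][0] + B[0][2] = 5 + -3 = 2, A[1][1] + B[1][2] = -1 + 4 = 3, A[1][2] + B[2][2] = -5 + 6 = 1) = 1 (attained at k = 2)
  C[2][0] = min over k of (A[2][0] + B[0][0] = 2 + 4 = 6, A[2][1] + B[1][0] = 4 + -1 = 3, A[2][2] + B[2][0] = 10 + -4 = 6) = 3 (attained at k = 1)
  C[2][1] = min over k of (A[2][0] + B[0][1] = 2 + 8 = 10, A[2][1] + B[1][1] = 4 + 10 = 14, A[2][2] + B[2][1] = 10 + 1 = 11) = 10 (attained at k = 0)
  C[2][2] = min over k of (A[2][0] + B[0][2] = 2 + -3 = -1, A[2][1] + B[1][2] = 4 + 4 = 8, A[2][2] + B[2][2] = 10 + 6 = 16) = -1 (attained at k = 0)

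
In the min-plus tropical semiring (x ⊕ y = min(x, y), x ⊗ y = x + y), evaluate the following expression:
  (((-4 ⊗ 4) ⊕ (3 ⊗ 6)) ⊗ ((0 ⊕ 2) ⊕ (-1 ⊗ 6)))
(((-4 ⊗ 4) ⊕ (3 ⊗ 6)) ⊗ ((0 ⊕ 2) ⊕ (-1 ⊗ 6))) = 0

Expand innermost to outermost. Recall ⊕ takes the minimum of its arguments and ⊗ takes their sum. Working out the expression (((-4 ⊗ 4) ⊕ (3 ⊗ 6)) ⊗ ((0 ⊕ 2) ⊕ (-1 ⊗ 6))) gives 0.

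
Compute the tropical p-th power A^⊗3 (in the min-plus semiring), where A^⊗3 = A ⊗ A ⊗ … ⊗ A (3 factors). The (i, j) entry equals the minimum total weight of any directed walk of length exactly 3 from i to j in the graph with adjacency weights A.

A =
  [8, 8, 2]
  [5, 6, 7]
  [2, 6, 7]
A^⊗3 =
  [11, 12, 6]
  [9, 13, 11]
  [6, 10, 11]

Each entry (A^⊗3)_ij equals the minimum over all length-3 walks i = v_0 → v_1 → … → v_3 = j of Σ_t A[v_t][v_{t+1}]. For example, for (i, j) = (0, 2) we minimise over 9 possible intermediate vertex sequences; the minimum is 6, attained along the walk 0 → 2 → 0 → 2.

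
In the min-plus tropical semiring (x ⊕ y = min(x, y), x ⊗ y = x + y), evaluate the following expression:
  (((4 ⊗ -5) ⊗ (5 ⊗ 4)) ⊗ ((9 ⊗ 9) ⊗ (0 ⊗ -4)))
(((4 ⊗ -5) ⊗ (5 ⊗ 4)) ⊗ ((9 ⊗ 9) ⊗ (0 ⊗ -4))) = 22

Expand innermost to outermost. Recall ⊕ takes the minimum of its arguments and ⊗ takes their sum. Working out the expression (((4 ⊗ -5) ⊗ (5 ⊗ 4)) ⊗ ((9 ⊗ 9) ⊗ (0 ⊗ -4))) gives 22.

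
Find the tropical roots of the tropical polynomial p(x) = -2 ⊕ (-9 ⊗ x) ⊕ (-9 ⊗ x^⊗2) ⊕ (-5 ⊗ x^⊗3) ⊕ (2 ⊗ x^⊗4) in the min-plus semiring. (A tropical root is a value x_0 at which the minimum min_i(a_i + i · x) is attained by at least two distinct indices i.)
Roots: {-7, -4, 0, 7}

Each tropical root is a break point of the lower envelope of the lines y = a_i + i · x (there are 5 lines, with slopes 0, 1, ..., 4). Only the lines that attain the minimum somewhere contribute to roots; other lines are dominated. Here the surviving (envelope) indices are i = 4, i = 3, i = 2, i = 1, i = 0.
Intersections between consecutive envelope lines give the roots: for adjacent envelope indices i < j the intersection is x = (a_i − a_j) / (j − i). Reading off the sorted break points: {-7, -4, 0, 7}.
Verification: at each break x_0, at least two indices attain the minimum of min_i(a_i + i · x_0).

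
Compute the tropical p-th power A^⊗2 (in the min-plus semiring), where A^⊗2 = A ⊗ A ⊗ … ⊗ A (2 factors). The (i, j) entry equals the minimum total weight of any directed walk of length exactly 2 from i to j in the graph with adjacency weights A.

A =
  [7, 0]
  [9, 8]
A^⊗2 =
  [9, 7]
  [16, 9]

Each entry (A^⊗2)_ij equals the minimum over all length-2 walks i = v_0 → v_1 → … → v_2 = j of Σ_t A[v_t][v_{t+1}]. For example, for (i, j) = (0, 1) we minimise over 2 possible intermediate vertex sequences; the minimum is 7, attained along the walk 0 → 0 → 1.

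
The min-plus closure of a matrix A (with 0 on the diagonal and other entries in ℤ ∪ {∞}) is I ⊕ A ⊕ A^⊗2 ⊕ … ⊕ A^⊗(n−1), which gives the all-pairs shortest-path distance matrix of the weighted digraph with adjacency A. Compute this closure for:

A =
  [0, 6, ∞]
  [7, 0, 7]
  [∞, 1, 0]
Closure =
  [0, 6, 13]
  [7, 0, 7]
  [8, 1, 0]

This is the Floyd-Warshall all-pairs shortest-path computation. For each intermediate vertex k = 0, 1, …, 2, update dist[i][j] ← min(dist[i][j], dist[i][k] + dist[k][j]). The final matrix gives, for each (i, j), the minimum total weight of any directed path from i to j (possibly empty when i = j).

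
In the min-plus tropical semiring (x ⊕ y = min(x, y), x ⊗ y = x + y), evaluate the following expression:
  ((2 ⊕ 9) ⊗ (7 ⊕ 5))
((2 ⊕ 9) ⊗ (7 ⊕ 5)) = 7

Expand innermost to outermost. Recall ⊕ takes the minimum of its arguments and ⊗ takes their sum. Working out the expression ((2 ⊕ 9) ⊗ (7 ⊕ 5)) gives 7.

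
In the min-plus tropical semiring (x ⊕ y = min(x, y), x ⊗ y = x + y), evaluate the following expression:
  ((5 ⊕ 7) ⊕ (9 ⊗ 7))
((5 ⊕ 7) ⊕ (9 ⊗ 7)) = 5

Expand innermost to outermost. Recall ⊕ takes the minimum of its arguments and ⊗ takes their sum. Working out the expression ((5 ⊕ 7) ⊕ (9 ⊗ 7)) gives 5.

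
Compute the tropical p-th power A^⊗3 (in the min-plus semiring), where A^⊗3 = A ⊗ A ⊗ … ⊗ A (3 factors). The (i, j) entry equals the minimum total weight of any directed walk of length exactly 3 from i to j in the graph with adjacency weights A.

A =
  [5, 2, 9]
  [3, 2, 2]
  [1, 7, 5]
A^⊗3 =
  [5, 6, 6]
  [5, 5, 6]
  [6, 5, 5]

Each entry (A^⊗3)_ij equals the minimum over all length-3 walks i = v_0 → v_1 → … → v_3 = j of Σ_t A[v_t][v_{t+1}]. For example, for (i, j) = (0, 2) we minimise over 9 possible intermediate vertex sequences; the minimum is 6, attained along the walk 0 → 1 → 1 → 2.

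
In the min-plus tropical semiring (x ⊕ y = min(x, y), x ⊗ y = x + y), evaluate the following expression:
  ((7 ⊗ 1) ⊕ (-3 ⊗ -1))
((7 ⊗ 1) ⊕ (-3 ⊗ -1)) = -4

Expand innermost to outermost. Recall ⊕ takes the minimum of its arguments and ⊗ takes their sum. Working out the expression ((7 ⊗ 1) ⊕ (-3 ⊗ -1)) gives -4.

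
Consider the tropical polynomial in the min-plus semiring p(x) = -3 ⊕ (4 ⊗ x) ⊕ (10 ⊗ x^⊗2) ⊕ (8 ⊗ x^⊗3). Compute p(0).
p(0) = -3

A tropical monomial a ⊗ x^⊗i evaluates to a + i · x. Evaluating each term at x = 0:
  Term 0 contributes -3 + 0 · 0 = -3
  Term 1 contributes 4 + 1 · 0 = 4
  Term 2 contributes 10 + 2 · 0 = 10
  Term 3 contributes 8 + 3 · 0 = 8
p(0) = ⊕ of these = min[-3, 4, 10, 8] = -3.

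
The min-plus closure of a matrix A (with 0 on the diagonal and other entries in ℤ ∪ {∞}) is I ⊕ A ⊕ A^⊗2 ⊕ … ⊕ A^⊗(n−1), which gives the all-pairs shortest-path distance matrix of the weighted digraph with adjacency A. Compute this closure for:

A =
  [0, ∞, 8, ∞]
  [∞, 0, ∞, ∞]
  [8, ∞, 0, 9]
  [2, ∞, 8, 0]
Closure =
  [0, ∞, 8, 17]
  [∞, 0, ∞, ∞]
  [8, ∞, 0, 9]
  [2, ∞, 8, 0]

This is the Floyd-Warshall all-pairs shortest-path computation. For each intermediate vertex k = 0, 1, …, 3, update dist[i][j] ← min(dist[i][j], dist[i][k] + dist[k][j]). The final matrix gives, for each (i, j), the minimum total weight of any directed path from i to j (possibly empty when i = j).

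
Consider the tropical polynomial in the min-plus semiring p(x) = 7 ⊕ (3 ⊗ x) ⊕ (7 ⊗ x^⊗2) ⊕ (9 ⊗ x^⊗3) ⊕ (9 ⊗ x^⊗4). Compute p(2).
p(2) = 5

A tropical monomial a ⊗ x^⊗i evaluates to a + i · x. Evaluating each term at x = 2:
  Term 0 contributes 7 + 0 · 2 = 7
  Term 1 contributes 3 + 1 · 2 = 5
  Term 2 contributes 7 + 2 · 2 = 11
  Term 3 contributes 9 + 3 · 2 = 15
  Term 4 contributes 9 + 4 · 2 = 17
p(2) = ⊕ of these = min[7, 5, 11, 15, 17] = 5.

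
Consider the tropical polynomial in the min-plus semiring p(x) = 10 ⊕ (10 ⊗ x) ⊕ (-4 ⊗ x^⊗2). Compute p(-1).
p(-1) = -6

A tropical monomial a ⊗ x^⊗i evaluates to a + i · x. Evaluating each term at x = -1:
  Term 0 contributes 10 + 0 · -1 = 10
  Term 1 contributes 10 + 1 · -1 = 9
  Term 2 contributes -4 + 2 · -1 = -6
p(-1) = ⊕ of these = min[10, 9, -6] = -6.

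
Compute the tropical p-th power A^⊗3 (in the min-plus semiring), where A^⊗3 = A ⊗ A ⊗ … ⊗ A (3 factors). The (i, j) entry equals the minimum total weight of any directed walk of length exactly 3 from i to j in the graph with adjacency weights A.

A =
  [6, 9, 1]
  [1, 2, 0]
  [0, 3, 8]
A^⊗3 =
  [5, 6, 2]
  [2, 5, 1]
  [1, 4, 5]

Each entry (A^⊗3)_ij equals the minimum over all length-3 walks i = v_0 → v_1 → … → v_3 = j of Σ_t A[v_t][v_{t+1}]. For example, for (i, j) = (0, 2) we minimise over 9 possible intermediate vertex sequences; the minimum is 2, attained along the walk 0 → 2 → 0 → 2.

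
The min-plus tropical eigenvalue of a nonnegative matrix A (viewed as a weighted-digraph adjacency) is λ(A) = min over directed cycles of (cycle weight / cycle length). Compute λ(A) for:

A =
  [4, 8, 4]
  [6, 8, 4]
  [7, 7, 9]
λ(A) = 4

Enumerate directed cycles and compute their means (weight / length). Sample:
  cycle 0 → 0: weight = 4, length = 1, mean = 4/1 ≈ 4.000
  cycle 1 → 1: weight = 8, length = 1, mean = 8/1 ≈ 8.000
  cycle 2 → 2: weight = 9, length = 1, mean = 9/1 ≈ 9.000
  cycle 0 → 1 → 0: weight = 14, length = 2, mean = 14/2 ≈ 7.000
  cycle 0 → 2 → 0: weight = 11, length = 2, mean = 11/2 ≈ 5.500
  cycle 1 → 0 → 1: weight = 14, length = 2, mean = 14/2 ≈ 7.000
Minimum mean = 4.000, attained e.g. along the cycle 0 → 0 with weight 4 and length 1. So λ(A) = 4/1 = 4.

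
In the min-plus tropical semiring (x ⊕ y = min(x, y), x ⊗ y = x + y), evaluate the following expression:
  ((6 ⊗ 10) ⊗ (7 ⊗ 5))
((6 ⊗ 10) ⊗ (7 ⊗ 5)) = 28

Expand innermost to outermost. Recall ⊕ takes the minimum of its arguments and ⊗ takes their sum. Working out the expression ((6 ⊗ 10) ⊗ (7 ⊗ 5)) gives 28.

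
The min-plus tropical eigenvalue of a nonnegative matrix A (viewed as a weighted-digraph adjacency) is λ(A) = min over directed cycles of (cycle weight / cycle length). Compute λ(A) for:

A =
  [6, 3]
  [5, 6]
λ(A) = 4

Enumerate directed cycles and compute their means (weight / length). Sample:
  cycle 0 → 0: weight = 6, length = 1, mean = 6/1 ≈ 6.000
  cycle 1 → 1: weight = 6, length = 1, mean = 6/1 ≈ 6.000
  cycle 0 → 1 → 0: weight = 8, length = 2, mean = 8/2 ≈ 4.000
  cycle 1 → 0 → 1: weight = 8, length = 2, mean = 8/2 ≈ 4.000
Minimum mean = 4.000, attained e.g. along the cycle 0 → 1 → 0 with weight 8 and length 2. So λ(A) = 8/2 = 4.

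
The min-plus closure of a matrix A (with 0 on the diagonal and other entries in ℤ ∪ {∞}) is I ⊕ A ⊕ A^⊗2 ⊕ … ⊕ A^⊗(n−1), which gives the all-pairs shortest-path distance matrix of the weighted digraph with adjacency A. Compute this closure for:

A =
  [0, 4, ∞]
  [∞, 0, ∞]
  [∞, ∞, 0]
Closure =
  [0, 4, ∞]
  [∞, 0, ∞]
  [∞, ∞, 0]

This is the Floyd-Warshall all-pairs shortest-path computation. For each intermediate vertex k = 0, 1, …, 2, update dist[i][j] ← min(dist[i][j], dist[i][k] + dist[k][j]). The final matrix gives, for each (i, j), the minimum total weight of any directed path from i to j (possibly empty when i = j).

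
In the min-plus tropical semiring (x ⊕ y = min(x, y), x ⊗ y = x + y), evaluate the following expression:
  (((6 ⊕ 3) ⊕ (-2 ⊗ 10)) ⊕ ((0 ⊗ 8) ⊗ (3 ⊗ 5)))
(((6 ⊕ 3) ⊕ (-2 ⊗ 10)) ⊕ ((0 ⊗ 8) ⊗ (3 ⊗ 5))) = 3

Expand innermost to outermost. Recall ⊕ takes the minimum of its arguments and ⊗ takes their sum. Working out the expression (((6 ⊕ 3) ⊕ (-2 ⊗ 10)) ⊕ ((0 ⊗ 8) ⊗ (3 ⊗ 5))) gives 3.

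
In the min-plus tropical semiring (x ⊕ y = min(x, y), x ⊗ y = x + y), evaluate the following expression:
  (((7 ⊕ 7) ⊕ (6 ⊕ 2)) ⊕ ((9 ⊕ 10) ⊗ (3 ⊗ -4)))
(((7 ⊕ 7) ⊕ (6 ⊕ 2)) ⊕ ((9 ⊕ 10) ⊗ (3 ⊗ -4))) = 2

Expand innermost to outermost. Recall ⊕ takes the minimum of its arguments and ⊗ takes their sum. Working out the expression (((7 ⊕ 7) ⊕ (6 ⊕ 2)) ⊕ ((9 ⊕ 10) ⊗ (3 ⊗ -4))) gives 2.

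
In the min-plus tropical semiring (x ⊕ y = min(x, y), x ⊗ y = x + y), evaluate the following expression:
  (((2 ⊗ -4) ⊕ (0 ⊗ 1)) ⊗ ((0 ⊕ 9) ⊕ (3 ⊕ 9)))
(((2 ⊗ -4) ⊕ (0 ⊗ 1)) ⊗ ((0 ⊕ 9) ⊕ (3 ⊕ 9))) = -2

Expand innermost to outermost. Recall ⊕ takes the minimum of its arguments and ⊗ takes their sum. Working out the expression (((2 ⊗ -4) ⊕ (0 ⊗ 1)) ⊗ ((0 ⊕ 9) ⊕ (3 ⊕ 9))) gives -2.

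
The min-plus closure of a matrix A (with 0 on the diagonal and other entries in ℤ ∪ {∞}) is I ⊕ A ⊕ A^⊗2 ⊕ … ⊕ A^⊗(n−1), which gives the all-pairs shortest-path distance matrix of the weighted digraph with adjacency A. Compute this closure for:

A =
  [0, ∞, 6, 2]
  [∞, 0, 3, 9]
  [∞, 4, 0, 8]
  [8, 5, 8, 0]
Closure =
  [0, 7, 6, 2]
  [17, 0, 3, 9]
  [16, 4, 0, 8]
  [8, 5, 8, 0]

This is the Floyd-Warshall all-pairs shortest-path computation. For each intermediate vertex k = 0, 1, …, 3, update dist[i][j] ← min(dist[i][j], dist[i][k] + dist[k][j]). The final matrix gives, for each (i, j), the minimum total weight of any directed path from i to j (possibly empty when i = j).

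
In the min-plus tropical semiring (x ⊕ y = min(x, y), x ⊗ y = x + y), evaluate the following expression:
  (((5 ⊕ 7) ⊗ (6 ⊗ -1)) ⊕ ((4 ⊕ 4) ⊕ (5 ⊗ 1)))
(((5 ⊕ 7) ⊗ (6 ⊗ -1)) ⊕ ((4 ⊕ 4) ⊕ (5 ⊗ 1))) = 4

Expand innermost to outermost. Recall ⊕ takes the minimum of its arguments and ⊗ takes their sum. Working out the expression (((5 ⊕ 7) ⊗ (6 ⊗ -1)) ⊕ ((4 ⊕ 4) ⊕ (5 ⊗ 1))) gives 4.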